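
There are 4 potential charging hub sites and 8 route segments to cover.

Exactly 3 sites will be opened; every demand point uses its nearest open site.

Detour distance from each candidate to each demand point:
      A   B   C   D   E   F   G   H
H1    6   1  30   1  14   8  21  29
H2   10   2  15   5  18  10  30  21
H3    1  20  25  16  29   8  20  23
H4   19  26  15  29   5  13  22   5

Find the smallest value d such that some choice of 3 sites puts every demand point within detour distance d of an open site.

20

Open {H1, H3, H4}.
  Farthest demand point is G at detour distance 20 (to H3); all others are ≤ 20.
With {H2, H3, H4} the worst case is 20.
With {H1, H2, H3} the worst case is 21.
No size-3 selection achieves below 20.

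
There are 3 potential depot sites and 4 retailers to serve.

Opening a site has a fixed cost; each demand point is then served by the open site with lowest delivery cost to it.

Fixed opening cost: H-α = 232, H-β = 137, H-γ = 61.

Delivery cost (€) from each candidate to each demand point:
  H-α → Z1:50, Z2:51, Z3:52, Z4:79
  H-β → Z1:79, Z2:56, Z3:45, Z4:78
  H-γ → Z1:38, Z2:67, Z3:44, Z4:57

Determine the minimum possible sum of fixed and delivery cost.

Open {H-γ}: assign each demand point to its cheapest open site.
  Z1→H-γ 38, Z2→H-γ 67, Z3→H-γ 44, Z4→H-γ 57
  delivery cost 206, fixed 61 → total 267.
Compare {H-β, H-γ}: delivery cost 195 + fixed 198 = 393.
Compare {H-β}: delivery cost 258 + fixed 137 = 395.
Compare {H-α}: delivery cost 232 + fixed 232 = 464.
All other subsets cost ≥ 393. Minimum total cost: 267.

267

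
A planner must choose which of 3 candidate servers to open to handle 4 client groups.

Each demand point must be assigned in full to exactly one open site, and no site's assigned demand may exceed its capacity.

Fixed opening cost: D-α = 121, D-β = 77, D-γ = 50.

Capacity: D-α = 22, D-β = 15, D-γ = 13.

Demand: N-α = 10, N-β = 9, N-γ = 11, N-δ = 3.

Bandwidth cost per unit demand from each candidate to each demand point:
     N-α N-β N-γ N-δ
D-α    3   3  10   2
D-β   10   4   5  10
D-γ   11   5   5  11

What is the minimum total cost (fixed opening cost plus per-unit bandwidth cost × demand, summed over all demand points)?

Open {D-α, D-γ}; cheapest assignment that respects the capacities:
  D-α (cap 22, load 22): N-α, N-β, N-δ — cost 10×3 + 9×3 + 3×2 = 63
  D-γ (cap 13, load 11): N-γ — cost 11×5 = 55
  Shipping 118, fixed 171 → total 289.
  Any other capacity-feasible assignment to {D-α, D-γ} ships for at least 118.
Compare {D-α, D-β}: its best feasible assignment gives total 316.
Compare {D-α, D-β, D-γ}: its best feasible assignment gives total 366.
Every other set of open sites that can feasibly serve all demand totals ≥ 316 even under its best assignment. Minimum: 289.

289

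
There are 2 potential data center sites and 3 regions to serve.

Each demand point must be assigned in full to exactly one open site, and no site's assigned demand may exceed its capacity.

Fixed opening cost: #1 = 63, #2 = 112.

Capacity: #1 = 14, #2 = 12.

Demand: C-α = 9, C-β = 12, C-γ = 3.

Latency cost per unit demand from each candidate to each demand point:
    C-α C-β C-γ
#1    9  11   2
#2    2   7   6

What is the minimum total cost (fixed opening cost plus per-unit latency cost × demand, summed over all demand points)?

343

Open {#1, #2}; cheapest assignment that respects the capacities:
  #1 (cap 14, load 12): C-β — cost 12×11 = 132
  #2 (cap 12, load 12): C-α, C-γ — cost 9×2 + 3×6 = 36
  Shipping 168, fixed 175 → total 343.
  Any other capacity-feasible assignment to {#1, #2} ships for at least 168.
Total demand is 24 and no other set of sites has combined capacity ≥ 24, so {#1, #2} is the only feasible choice of open sites. Minimum: 343.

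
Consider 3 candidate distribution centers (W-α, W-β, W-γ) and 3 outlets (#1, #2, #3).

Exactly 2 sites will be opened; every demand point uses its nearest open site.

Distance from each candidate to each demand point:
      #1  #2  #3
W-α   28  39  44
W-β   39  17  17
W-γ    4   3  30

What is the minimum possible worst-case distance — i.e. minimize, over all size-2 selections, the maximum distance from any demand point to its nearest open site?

17

Open {W-β, W-γ}.
  Farthest demand point is #3 at distance 17 (to W-β); all others are ≤ 17.
With {W-α, W-β} the worst case is 28.
With {W-α, W-γ} the worst case is 30.
No size-2 selection achieves below 17.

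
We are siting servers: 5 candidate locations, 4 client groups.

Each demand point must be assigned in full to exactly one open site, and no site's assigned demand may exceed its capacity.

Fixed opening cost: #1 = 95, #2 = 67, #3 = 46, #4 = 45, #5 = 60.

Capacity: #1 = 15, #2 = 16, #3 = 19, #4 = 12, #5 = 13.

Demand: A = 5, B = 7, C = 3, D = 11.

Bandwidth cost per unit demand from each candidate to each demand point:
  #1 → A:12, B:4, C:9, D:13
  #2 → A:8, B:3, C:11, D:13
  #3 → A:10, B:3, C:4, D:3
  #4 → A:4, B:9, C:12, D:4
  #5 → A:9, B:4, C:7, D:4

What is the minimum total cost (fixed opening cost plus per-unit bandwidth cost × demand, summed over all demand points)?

Open {#3, #4}; cheapest assignment that respects the capacities:
  #3 (cap 19, load 18): B, D — cost 7×3 + 11×3 = 54
  #4 (cap 12, load 8): A, C — cost 5×4 + 3×12 = 56
  Shipping 110, fixed 91 → total 201.
  Any other capacity-feasible assignment to {#3, #4} ships for at least 110.
Compare {#2, #3}: its best feasible assignment gives total 219.
Compare {#3, #5}: its best feasible assignment gives total 224.
Every other set of open sites that can feasibly serve all demand totals ≥ 219 even under its best assignment. Minimum: 201.

201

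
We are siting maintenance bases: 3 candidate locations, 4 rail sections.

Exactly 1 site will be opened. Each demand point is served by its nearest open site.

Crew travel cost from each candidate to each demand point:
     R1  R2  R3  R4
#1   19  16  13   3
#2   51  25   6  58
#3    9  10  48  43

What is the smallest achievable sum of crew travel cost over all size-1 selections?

51

Open {#1}.
  R1→#1 19, R2→#1 16, R3→#1 13, R4→#1 3  ⇒ total 51.
Compare {#3}: total 110.
Compare {#2}: total 140.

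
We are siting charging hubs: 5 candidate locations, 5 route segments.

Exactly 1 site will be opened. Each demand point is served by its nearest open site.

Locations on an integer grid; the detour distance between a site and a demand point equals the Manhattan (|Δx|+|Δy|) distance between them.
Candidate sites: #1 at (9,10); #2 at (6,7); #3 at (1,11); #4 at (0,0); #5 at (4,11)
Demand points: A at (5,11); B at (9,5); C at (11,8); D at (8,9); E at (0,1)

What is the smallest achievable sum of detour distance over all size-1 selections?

Open {#2}.
  A→#2 5, B→#2 5, C→#2 6, D→#2 4, E→#2 12  ⇒ total 32.
Compare {#1}: total 34.
Compare {#5}: total 42.
No size-1 selection does better; minimum is 32.

32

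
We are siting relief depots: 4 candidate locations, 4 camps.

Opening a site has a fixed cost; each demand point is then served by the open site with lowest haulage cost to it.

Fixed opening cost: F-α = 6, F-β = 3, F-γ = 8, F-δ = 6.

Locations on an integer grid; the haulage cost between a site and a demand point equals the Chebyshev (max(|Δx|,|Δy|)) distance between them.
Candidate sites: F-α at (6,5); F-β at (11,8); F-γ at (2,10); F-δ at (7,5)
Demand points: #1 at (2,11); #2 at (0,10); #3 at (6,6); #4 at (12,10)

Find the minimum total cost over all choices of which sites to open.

20

Open {F-β, F-γ}: assign each demand point to its cheapest open site.
  #1→F-γ 1, #2→F-γ 2, #3→F-γ 4, #4→F-β 2
  haulage cost 9, fixed 11 → total 20.
Compare {F-γ, F-δ}: haulage cost 9 + fixed 14 = 23.
Compare {F-α, F-β, F-γ}: haulage cost 6 + fixed 17 = 23.
Compare {F-β, F-γ, F-δ}: haulage cost 6 + fixed 17 = 23.
All other subsets cost ≥ 23. Minimum total cost: 20.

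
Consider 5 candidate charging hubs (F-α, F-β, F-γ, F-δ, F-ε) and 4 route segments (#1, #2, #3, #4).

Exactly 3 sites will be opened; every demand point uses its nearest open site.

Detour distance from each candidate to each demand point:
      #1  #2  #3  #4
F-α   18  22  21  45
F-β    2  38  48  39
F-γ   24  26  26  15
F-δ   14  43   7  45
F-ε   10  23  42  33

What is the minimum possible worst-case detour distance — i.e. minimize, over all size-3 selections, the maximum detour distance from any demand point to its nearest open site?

Open {F-α, F-β, F-γ}.
  Farthest demand point is #2 at detour distance 22 (to F-α); all others are ≤ 22.
With {F-α, F-γ, F-δ} the worst case is 22.
With {F-α, F-γ, F-ε} the worst case is 22.
No size-3 selection achieves below 22.

22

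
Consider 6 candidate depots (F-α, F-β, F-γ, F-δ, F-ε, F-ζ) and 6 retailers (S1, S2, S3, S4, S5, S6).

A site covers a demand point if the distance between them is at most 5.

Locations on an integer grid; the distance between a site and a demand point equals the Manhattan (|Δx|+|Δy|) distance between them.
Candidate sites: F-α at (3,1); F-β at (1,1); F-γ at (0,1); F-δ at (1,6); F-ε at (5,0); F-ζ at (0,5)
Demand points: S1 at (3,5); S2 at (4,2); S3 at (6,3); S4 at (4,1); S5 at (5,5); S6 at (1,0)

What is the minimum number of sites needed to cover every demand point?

Coverage sets (demand points within 5 of each site):
  F-α: {S1, S2, S3, S4, S6}
  F-β: {S2, S4, S6}
  F-γ: {S2, S4, S6}
  F-δ: {S1, S5}
  F-ε: {S2, S3, S4, S5, S6}
  F-ζ: {S1, S5}
No single site covers all 6 demand points.
But {F-α, F-δ} covers everything, so the minimum is 2.

2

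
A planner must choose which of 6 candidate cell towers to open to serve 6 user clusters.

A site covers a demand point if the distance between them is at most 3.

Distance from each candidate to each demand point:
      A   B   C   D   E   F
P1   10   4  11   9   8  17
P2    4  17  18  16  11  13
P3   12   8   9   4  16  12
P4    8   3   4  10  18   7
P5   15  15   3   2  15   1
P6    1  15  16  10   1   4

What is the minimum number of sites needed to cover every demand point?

3

Coverage sets (demand points within 3 of each site):
  P1: {}
  P2: {}
  P3: {}
  P4: {B}
  P5: {C, D, F}
  P6: {A, E}
No 2 sites suffice: every size-2 union leaves at least one demand point uncovered.
But {P4, P5, P6} covers everything, so the minimum is 3.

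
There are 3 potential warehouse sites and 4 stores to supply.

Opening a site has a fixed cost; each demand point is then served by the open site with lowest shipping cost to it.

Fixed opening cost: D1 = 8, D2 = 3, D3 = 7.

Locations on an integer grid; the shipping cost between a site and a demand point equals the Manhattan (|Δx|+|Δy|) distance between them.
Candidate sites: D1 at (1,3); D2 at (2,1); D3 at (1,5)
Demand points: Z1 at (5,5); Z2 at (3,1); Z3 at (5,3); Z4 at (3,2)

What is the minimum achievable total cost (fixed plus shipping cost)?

18

Open {D2}: assign each demand point to its cheapest open site.
  Z1→D2 7, Z2→D2 1, Z3→D2 5, Z4→D2 2
  shipping cost 15, fixed 3 → total 18.
Compare {D2, D3}: shipping cost 12 + fixed 10 = 22.
Compare {D1, D2}: shipping cost 13 + fixed 11 = 24.
Compare {D1}: shipping cost 17 + fixed 8 = 25.
All other subsets cost ≥ 22. Minimum total cost: 18.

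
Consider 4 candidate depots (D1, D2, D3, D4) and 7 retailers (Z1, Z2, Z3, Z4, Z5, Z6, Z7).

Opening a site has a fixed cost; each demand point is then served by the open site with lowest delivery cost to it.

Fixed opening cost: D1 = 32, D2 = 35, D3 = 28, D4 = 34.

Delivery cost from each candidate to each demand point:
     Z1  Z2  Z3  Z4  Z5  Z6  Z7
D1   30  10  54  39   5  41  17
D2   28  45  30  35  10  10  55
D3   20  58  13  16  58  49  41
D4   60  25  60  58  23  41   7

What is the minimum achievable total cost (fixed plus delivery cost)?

Open {D1, D3}: assign each demand point to its cheapest open site.
  Z1→D3 20, Z2→D1 10, Z3→D3 13, Z4→D3 16, Z5→D1 5, Z6→D1 41, Z7→D1 17
  delivery cost 122, fixed 60 → total 182.
Compare {D1, D2, D3}: delivery cost 91 + fixed 95 = 186.
Compare {D2, D3, D4}: delivery cost 101 + fixed 97 = 198.
Compare {D1, D2}: delivery cost 135 + fixed 67 = 202.
All other subsets cost ≥ 186. Minimum total cost: 182.

182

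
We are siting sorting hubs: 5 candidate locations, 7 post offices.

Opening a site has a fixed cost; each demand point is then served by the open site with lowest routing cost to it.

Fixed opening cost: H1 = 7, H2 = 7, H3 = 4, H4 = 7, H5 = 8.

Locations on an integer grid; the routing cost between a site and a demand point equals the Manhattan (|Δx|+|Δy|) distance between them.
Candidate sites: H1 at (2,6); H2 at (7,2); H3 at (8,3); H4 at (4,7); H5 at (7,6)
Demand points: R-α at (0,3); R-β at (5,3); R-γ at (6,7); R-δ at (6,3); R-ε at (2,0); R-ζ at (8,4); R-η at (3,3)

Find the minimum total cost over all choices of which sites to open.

Open {H1, H3}: assign each demand point to its cheapest open site.
  R-α→H1 5, R-β→H3 3, R-γ→H1 5, R-δ→H3 2, R-ε→H1 6, R-ζ→H3 1, R-η→H1 4
  routing cost 26, fixed 11 → total 37.
Compare {H3}: routing cost 34 + fixed 4 = 38.
Compare {H2}: routing cost 34 + fixed 7 = 41.
Compare {H3, H4}: routing cost 30 + fixed 11 = 41.
All other subsets cost ≥ 38. Minimum total cost: 37.

37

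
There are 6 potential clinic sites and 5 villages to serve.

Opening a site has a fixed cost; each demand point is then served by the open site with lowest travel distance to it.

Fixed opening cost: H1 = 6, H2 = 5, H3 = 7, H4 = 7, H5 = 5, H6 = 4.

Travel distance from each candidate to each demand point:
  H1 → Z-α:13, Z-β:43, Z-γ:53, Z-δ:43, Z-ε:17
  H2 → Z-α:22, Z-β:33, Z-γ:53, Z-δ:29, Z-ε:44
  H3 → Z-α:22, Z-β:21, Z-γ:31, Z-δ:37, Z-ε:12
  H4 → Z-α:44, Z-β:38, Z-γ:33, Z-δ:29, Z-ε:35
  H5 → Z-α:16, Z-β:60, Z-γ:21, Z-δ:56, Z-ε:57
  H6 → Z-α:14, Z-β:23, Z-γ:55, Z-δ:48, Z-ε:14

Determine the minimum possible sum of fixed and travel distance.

115

Open {H2, H5, H6}: assign each demand point to its cheapest open site.
  Z-α→H6 14, Z-β→H6 23, Z-γ→H5 21, Z-δ→H2 29, Z-ε→H6 14
  travel distance 101, fixed 14 → total 115.
Compare {H2, H3, H5}: travel distance 99 + fixed 17 = 116.
Compare {H4, H5, H6}: travel distance 101 + fixed 16 = 117.
Compare {H3, H4, H5}: travel distance 99 + fixed 19 = 118.
All other subsets cost ≥ 116. Minimum total cost: 115.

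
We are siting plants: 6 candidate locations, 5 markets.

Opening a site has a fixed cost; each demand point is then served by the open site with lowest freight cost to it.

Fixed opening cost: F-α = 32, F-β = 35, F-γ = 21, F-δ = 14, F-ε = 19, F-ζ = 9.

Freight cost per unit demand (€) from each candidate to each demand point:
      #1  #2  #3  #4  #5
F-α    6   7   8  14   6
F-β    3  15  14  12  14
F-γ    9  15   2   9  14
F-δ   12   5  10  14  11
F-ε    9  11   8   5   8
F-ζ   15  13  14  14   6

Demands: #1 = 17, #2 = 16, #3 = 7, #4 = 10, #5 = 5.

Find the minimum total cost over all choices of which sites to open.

323

Open {F-β, F-γ, F-δ, F-ε, F-ζ}: assign each demand point to its cheapest open site.
  #1→F-β 17×3=51, #2→F-δ 16×5=80, #3→F-γ 7×2=14, #4→F-ε 10×5=50, #5→F-ζ 5×6=30
  freight cost 225, fixed 98 → total 323.
Compare {F-β, F-γ, F-δ, F-ε}: freight cost 235 + fixed 89 = 324.
Compare {F-β, F-γ, F-δ, F-ζ}: freight cost 265 + fixed 79 = 344.
Compare {F-β, F-δ, F-ε, F-ζ}: freight cost 267 + fixed 77 = 344.
All other subsets cost ≥ 324. Minimum total cost: 323.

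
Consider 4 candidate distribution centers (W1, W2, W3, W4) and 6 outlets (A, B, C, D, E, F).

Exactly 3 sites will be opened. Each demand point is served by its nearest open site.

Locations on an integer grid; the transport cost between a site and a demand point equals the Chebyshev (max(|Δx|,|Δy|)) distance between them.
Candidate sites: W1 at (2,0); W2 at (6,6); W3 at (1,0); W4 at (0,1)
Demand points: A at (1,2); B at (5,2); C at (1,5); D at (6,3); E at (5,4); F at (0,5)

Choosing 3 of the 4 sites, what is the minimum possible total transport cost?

Open {W1, W2, W4}.
  A→W4 1, B→W1 3, C→W4 4, D→W2 3, E→W2 2, F→W4 4  ⇒ total 17.
Compare {W2, W3, W4}: total 18.
Compare {W1, W2, W3}: total 20.
No size-3 selection does better; minimum is 17.

17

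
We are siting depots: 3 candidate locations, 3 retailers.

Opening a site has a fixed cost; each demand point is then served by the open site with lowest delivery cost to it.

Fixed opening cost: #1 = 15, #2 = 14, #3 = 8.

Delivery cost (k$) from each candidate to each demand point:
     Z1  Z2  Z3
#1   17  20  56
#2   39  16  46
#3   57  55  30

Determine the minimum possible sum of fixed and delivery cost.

Open {#1, #3}: assign each demand point to its cheapest open site.
  Z1→#1 17, Z2→#1 20, Z3→#3 30
  delivery cost 67, fixed 23 → total 90.
Compare {#1, #2, #3}: delivery cost 63 + fixed 37 = 100.
Compare {#2, #3}: delivery cost 85 + fixed 22 = 107.
Compare {#1}: delivery cost 93 + fixed 15 = 108.
All other subsets cost ≥ 100. Minimum total cost: 90.

90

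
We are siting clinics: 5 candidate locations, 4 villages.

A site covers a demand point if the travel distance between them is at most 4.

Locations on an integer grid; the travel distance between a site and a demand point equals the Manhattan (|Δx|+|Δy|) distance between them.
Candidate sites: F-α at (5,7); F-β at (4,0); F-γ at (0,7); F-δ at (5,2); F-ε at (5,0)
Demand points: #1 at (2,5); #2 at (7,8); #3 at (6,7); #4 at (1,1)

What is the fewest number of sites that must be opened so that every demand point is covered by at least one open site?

3

Coverage sets (demand points within 4 of each site):
  F-α: {#2, #3}
  F-β: {#4}
  F-γ: {#1}
  F-δ: {}
  F-ε: {}
No 2 sites suffice: every size-2 union leaves at least one demand point uncovered.
But {F-α, F-β, F-γ} covers everything, so the minimum is 3.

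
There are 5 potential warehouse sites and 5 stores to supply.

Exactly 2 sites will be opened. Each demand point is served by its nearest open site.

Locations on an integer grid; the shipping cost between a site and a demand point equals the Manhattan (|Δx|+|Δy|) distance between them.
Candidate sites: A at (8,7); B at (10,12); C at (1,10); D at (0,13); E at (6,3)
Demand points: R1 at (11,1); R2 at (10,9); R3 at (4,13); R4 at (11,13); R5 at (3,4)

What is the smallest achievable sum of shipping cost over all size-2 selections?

23

Open {B, E}.
  R1→E 7, R2→B 3, R3→B 7, R4→B 2, R5→E 4  ⇒ total 23.
Compare {A, B}: total 29.
Compare {B, C}: total 31.
No size-2 selection does better; minimum is 23.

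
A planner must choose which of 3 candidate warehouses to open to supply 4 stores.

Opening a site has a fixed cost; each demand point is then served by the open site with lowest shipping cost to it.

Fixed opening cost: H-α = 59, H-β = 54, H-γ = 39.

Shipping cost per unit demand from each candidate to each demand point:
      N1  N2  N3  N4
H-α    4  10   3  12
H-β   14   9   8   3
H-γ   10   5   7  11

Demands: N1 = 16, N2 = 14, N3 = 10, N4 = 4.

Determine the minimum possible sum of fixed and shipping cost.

306

Open {H-α, H-γ}: assign each demand point to its cheapest open site.
  N1→H-α 16×4=64, N2→H-γ 14×5=70, N3→H-α 10×3=30, N4→H-γ 4×11=44
  shipping cost 208, fixed 98 → total 306.
Compare {H-α, H-β, H-γ}: shipping cost 176 + fixed 152 = 328.
Compare {H-α}: shipping cost 282 + fixed 59 = 341.
Compare {H-α, H-β}: shipping cost 232 + fixed 113 = 345.
All other subsets cost ≥ 328. Minimum total cost: 306.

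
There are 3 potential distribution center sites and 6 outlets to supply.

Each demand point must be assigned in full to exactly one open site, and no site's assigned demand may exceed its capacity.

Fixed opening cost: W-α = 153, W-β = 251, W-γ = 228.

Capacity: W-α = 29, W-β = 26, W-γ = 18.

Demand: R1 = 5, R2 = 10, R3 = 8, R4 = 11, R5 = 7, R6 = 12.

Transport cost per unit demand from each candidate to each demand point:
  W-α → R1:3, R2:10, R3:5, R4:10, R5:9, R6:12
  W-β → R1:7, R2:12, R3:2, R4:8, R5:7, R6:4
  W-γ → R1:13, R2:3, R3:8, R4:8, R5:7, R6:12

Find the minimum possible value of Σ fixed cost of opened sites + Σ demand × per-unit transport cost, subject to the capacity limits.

Open {W-α, W-β}; cheapest assignment that respects the capacities:
  W-α (cap 29, load 28): R2, R4, R5 — cost 10×10 + 11×10 + 7×9 = 273
  W-β (cap 26, load 25): R1, R3, R6 — cost 5×7 + 8×2 + 12×4 = 99
  Shipping 372, fixed 404 → total 776.
  Any other capacity-feasible assignment to {W-α, W-β} ships for at least 372.
Compare {W-α, W-β, W-γ}: its best feasible assignment gives total 900.
Every other set of open sites that can feasibly serve all demand totals ≥ 900 even under its best assignment. Minimum: 776.

776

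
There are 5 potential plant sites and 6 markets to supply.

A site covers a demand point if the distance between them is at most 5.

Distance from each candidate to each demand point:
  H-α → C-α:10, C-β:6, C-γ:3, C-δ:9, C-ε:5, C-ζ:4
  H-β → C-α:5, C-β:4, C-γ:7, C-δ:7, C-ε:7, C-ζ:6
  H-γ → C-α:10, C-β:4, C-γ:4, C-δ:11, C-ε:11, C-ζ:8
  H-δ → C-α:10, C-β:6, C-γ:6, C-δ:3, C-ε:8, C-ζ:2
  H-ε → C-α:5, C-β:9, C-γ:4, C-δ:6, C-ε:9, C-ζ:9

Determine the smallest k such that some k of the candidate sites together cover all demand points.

3

Coverage sets (demand points within 5 of each site):
  H-α: {C-γ, C-ε, C-ζ}
  H-β: {C-α, C-β}
  H-γ: {C-β, C-γ}
  H-δ: {C-δ, C-ζ}
  H-ε: {C-α, C-γ}
No 2 sites suffice: every size-2 union leaves at least one demand point uncovered.
But {H-α, H-β, H-δ} covers everything, so the minimum is 3.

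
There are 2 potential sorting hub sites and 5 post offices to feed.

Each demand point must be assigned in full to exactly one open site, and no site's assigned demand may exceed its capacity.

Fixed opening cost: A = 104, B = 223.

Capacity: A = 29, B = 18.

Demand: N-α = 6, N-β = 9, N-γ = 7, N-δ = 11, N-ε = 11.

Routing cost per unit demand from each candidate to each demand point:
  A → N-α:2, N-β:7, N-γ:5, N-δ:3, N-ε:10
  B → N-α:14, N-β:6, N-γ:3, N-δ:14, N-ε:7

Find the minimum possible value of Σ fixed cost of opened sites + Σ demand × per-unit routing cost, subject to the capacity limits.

Open {A, B}; cheapest assignment that respects the capacities:
  A (cap 29, load 26): N-α, N-β, N-δ — cost 6×2 + 9×7 + 11×3 = 108
  B (cap 18, load 18): N-γ, N-ε — cost 7×3 + 11×7 = 98
  Shipping 206, fixed 327 → total 533.
  Any other capacity-feasible assignment to {A, B} ships for at least 206.
Total demand is 44 and no other set of sites has combined capacity ≥ 44, so {A, B} is the only feasible choice of open sites. Minimum: 533.

533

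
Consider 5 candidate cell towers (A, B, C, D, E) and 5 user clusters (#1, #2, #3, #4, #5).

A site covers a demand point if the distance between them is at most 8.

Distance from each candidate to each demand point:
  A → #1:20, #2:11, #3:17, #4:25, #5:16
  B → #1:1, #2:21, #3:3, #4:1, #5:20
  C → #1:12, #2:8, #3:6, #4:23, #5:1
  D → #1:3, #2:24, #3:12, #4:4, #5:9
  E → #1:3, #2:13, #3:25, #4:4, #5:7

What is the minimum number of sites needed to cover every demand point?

2

Coverage sets (demand points within 8 of each site):
  A: {}
  B: {#1, #3, #4}
  C: {#2, #3, #5}
  D: {#1, #4}
  E: {#1, #4, #5}
No single site covers all 5 demand points.
But {B, C} covers everything, so the minimum is 2.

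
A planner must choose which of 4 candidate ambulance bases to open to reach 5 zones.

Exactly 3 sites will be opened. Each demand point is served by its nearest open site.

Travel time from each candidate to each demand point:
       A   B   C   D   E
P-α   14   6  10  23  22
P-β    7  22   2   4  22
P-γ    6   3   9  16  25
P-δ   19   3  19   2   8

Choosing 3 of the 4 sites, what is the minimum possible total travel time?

21

Open {P-β, P-γ, P-δ}.
  A→P-γ 6, B→P-γ 3, C→P-β 2, D→P-δ 2, E→P-δ 8  ⇒ total 21.
Compare {P-α, P-β, P-δ}: total 22.
Compare {P-α, P-γ, P-δ}: total 28.
No size-3 selection does better; minimum is 21.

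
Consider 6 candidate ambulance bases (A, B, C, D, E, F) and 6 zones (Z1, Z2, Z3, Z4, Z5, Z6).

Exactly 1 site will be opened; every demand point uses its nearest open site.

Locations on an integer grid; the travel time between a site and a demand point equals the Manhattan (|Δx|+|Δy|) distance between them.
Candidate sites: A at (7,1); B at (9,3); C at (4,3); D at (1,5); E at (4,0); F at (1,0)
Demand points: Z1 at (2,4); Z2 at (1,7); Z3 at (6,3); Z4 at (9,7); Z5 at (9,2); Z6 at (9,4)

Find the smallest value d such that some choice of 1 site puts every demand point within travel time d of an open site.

9

Open {C}.
  Farthest demand point is Z4 at travel time 9 (to C); all others are ≤ 9.
With {D} the worst case is 11.
With {A} the worst case is 12.
No size-1 selection achieves below 9.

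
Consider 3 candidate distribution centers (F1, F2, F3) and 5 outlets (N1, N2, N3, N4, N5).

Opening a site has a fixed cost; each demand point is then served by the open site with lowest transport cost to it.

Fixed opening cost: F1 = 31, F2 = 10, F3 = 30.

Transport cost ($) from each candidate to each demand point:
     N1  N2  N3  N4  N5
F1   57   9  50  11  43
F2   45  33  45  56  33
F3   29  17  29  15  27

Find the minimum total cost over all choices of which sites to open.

147

Open {F3}: assign each demand point to its cheapest open site.
  N1→F3 29, N2→F3 17, N3→F3 29, N4→F3 15, N5→F3 27
  transport cost 117, fixed 30 → total 147.
Compare {F2, F3}: transport cost 117 + fixed 40 = 157.
Compare {F1, F3}: transport cost 105 + fixed 61 = 166.
Compare {F1, F2, F3}: transport cost 105 + fixed 71 = 176.
All other subsets cost ≥ 157. Minimum total cost: 147.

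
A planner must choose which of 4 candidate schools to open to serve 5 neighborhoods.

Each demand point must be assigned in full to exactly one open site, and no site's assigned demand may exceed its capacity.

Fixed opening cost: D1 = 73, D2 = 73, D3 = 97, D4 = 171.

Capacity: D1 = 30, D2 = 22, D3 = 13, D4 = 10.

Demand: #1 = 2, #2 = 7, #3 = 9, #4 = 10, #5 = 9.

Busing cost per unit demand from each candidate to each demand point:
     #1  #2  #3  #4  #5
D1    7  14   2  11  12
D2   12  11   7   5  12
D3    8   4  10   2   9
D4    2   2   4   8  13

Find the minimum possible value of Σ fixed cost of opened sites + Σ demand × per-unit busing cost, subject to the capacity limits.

Open {D1, D2}; cheapest assignment that respects the capacities:
  D1 (cap 30, load 20): #1, #3, #5 — cost 2×7 + 9×2 + 9×12 = 140
  D2 (cap 22, load 17): #2, #4 — cost 7×11 + 10×5 = 127
  Shipping 267, fixed 146 → total 413.
  Any other capacity-feasible assignment to {D1, D2} ships for at least 267.
Compare {D1, D3}: its best feasible assignment gives total 428.
Compare {D1, D2, D3}: its best feasible assignment gives total 461.
Every other set of open sites that can feasibly serve all demand totals ≥ 428 even under its best assignment. Minimum: 413.

413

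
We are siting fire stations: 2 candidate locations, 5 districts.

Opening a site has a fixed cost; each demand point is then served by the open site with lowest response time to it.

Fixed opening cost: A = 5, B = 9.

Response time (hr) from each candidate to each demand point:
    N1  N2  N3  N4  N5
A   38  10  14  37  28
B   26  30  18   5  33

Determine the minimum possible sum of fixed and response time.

97

Open {A, B}: assign each demand point to its cheapest open site.
  N1→B 26, N2→A 10, N3→A 14, N4→B 5, N5→A 28
  response time 83, fixed 14 → total 97.
Compare {B}: response time 112 + fixed 9 = 121.
Compare {A}: response time 127 + fixed 5 = 132.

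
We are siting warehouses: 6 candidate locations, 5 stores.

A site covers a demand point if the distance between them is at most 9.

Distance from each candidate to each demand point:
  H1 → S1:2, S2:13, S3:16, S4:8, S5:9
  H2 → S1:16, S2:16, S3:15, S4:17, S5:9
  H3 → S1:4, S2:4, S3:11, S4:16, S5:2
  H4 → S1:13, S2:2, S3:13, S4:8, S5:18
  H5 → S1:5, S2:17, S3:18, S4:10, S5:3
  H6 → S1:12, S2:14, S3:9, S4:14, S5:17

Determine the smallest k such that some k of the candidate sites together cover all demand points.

3

Coverage sets (demand points within 9 of each site):
  H1: {S1, S4, S5}
  H2: {S5}
  H3: {S1, S2, S5}
  H4: {S2, S4}
  H5: {S1, S5}
  H6: {S3}
No 2 sites suffice: every size-2 union leaves at least one demand point uncovered.
But {H1, H3, H6} covers everything, so the minimum is 3.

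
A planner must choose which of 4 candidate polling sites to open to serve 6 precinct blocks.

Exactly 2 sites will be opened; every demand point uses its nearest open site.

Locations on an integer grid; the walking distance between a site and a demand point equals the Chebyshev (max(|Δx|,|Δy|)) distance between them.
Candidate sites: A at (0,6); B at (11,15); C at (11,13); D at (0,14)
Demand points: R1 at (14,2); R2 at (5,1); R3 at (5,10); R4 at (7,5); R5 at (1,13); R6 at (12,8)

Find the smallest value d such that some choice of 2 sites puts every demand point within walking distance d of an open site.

Open {A, C}.
  Farthest demand point is R1 at walking distance 11 (to C); all others are ≤ 11.
With {B, C} the worst case is 12.
With {C, D} the worst case is 12.
No size-2 selection achieves below 11.

11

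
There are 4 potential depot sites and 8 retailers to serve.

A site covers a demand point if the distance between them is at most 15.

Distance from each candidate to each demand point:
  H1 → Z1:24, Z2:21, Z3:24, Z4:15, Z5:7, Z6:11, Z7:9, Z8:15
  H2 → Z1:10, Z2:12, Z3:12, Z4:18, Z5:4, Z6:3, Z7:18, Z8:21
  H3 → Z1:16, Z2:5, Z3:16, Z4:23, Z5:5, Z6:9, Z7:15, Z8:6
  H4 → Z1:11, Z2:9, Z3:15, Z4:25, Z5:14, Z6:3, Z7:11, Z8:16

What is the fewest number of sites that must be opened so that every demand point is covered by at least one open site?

2

Coverage sets (demand points within 15 of each site):
  H1: {Z4, Z5, Z6, Z7, Z8}
  H2: {Z1, Z2, Z3, Z5, Z6}
  H3: {Z2, Z5, Z6, Z7, Z8}
  H4: {Z1, Z2, Z3, Z5, Z6, Z7}
No single site covers all 8 demand points.
But {H1, H2} covers everything, so the minimum is 2.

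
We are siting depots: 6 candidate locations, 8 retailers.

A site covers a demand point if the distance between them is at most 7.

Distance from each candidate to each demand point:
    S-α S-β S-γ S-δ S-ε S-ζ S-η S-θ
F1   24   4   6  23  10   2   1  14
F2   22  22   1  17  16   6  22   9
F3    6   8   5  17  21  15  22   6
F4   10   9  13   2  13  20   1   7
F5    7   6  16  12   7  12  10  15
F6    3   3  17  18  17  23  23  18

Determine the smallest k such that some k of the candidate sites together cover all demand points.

3

Coverage sets (demand points within 7 of each site):
  F1: {S-β, S-γ, S-ζ, S-η}
  F2: {S-γ, S-ζ}
  F3: {S-α, S-γ, S-θ}
  F4: {S-δ, S-η, S-θ}
  F5: {S-α, S-β, S-ε}
  F6: {S-α, S-β}
No 2 sites suffice: every size-2 union leaves at least one demand point uncovered.
But {F1, F4, F5} covers everything, so the minimum is 3.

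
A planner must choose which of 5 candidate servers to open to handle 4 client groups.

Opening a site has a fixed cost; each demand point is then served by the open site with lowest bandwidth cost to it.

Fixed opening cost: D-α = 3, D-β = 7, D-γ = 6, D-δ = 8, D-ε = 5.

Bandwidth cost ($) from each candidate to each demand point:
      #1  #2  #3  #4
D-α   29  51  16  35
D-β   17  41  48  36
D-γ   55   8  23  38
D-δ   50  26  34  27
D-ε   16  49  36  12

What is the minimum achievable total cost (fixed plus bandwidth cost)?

66

Open {D-α, D-γ, D-ε}: assign each demand point to its cheapest open site.
  #1→D-ε 16, #2→D-γ 8, #3→D-α 16, #4→D-ε 12
  bandwidth cost 52, fixed 14 → total 66.
Compare {D-γ, D-ε}: bandwidth cost 59 + fixed 11 = 70.
Compare {D-α, D-β, D-γ, D-ε}: bandwidth cost 52 + fixed 21 = 73.
Compare {D-α, D-γ, D-δ, D-ε}: bandwidth cost 52 + fixed 22 = 74.
All other subsets cost ≥ 70. Minimum total cost: 66.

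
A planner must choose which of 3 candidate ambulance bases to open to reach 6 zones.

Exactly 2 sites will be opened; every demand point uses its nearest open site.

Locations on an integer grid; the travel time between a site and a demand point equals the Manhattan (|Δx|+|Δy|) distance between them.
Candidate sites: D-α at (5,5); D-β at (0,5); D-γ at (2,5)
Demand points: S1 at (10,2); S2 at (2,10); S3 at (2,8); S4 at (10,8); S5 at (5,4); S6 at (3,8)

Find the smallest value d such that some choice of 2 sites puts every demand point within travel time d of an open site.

8

Open {D-α, D-β}.
  Farthest demand point is S1 at travel time 8 (to D-α); all others are ≤ 8.
With {D-α, D-γ} the worst case is 8.
With {D-β, D-γ} the worst case is 11.
No size-2 selection achieves below 8.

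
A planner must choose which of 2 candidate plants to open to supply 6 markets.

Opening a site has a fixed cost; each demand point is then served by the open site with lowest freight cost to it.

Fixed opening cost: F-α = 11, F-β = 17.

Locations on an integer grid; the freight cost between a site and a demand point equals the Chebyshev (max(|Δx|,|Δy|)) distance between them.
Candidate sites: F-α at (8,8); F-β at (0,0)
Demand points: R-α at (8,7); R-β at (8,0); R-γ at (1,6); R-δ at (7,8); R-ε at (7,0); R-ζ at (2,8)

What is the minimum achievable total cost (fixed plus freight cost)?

Open {F-α}: assign each demand point to its cheapest open site.
  R-α→F-α 1, R-β→F-α 8, R-γ→F-α 7, R-δ→F-α 1, R-ε→F-α 8, R-ζ→F-α 6
  freight cost 31, fixed 11 → total 42.
Compare {F-α, F-β}: freight cost 29 + fixed 28 = 57.
Compare {F-β}: freight cost 45 + fixed 17 = 62.

42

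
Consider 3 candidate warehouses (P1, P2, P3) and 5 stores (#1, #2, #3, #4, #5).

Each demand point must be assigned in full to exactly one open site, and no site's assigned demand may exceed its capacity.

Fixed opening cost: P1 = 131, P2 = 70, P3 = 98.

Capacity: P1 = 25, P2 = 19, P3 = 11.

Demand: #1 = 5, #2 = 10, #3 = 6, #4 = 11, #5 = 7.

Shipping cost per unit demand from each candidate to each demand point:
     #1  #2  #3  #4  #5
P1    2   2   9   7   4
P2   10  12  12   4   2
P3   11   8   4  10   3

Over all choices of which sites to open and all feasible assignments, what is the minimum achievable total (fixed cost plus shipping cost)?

343

Open {P1, P2}; cheapest assignment that respects the capacities:
  P1 (cap 25, load 21): #1, #2, #3 — cost 5×2 + 10×2 + 6×9 = 84
  P2 (cap 19, load 18): #4, #5 — cost 11×4 + 7×2 = 58
  Shipping 142, fixed 201 → total 343.
  Any other capacity-feasible assignment to {P1, P2} ships for at least 142.
Compare {P1, P2, P3}: its best feasible assignment gives total 411.
Every other set of open sites that can feasibly serve all demand totals ≥ 411 even under its best assignment. Minimum: 343.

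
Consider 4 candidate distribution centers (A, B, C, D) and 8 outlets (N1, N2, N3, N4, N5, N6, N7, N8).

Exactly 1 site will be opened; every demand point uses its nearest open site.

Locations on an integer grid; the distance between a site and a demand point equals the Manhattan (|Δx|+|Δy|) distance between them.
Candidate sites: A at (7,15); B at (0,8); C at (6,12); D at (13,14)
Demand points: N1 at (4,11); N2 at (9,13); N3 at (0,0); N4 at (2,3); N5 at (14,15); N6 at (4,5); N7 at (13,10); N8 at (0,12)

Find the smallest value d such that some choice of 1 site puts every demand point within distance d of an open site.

Open {C}.
  Farthest demand point is N3 at distance 18 (to C); all others are ≤ 18.
With {B} the worst case is 21.
With {A} the worst case is 22.
No size-1 selection achieves below 18.

18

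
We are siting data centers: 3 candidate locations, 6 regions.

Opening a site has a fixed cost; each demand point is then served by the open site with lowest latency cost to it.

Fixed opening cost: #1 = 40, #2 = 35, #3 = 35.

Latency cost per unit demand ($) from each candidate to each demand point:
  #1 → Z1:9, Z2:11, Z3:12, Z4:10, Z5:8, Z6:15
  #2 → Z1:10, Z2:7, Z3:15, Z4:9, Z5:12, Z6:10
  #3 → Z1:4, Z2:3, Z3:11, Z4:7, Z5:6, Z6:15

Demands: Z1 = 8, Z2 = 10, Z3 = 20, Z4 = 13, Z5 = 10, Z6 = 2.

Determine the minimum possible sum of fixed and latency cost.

498

Open {#3}: assign each demand point to its cheapest open site.
  Z1→#3 8×4=32, Z2→#3 10×3=30, Z3→#3 20×11=220, Z4→#3 13×7=91, Z5→#3 10×6=60, Z6→#3 2×15=30
  latency cost 463, fixed 35 → total 498.
Compare {#2, #3}: latency cost 453 + fixed 70 = 523.
Compare {#1, #3}: latency cost 463 + fixed 75 = 538.
Compare {#1, #2, #3}: latency cost 453 + fixed 110 = 563.
All other subsets cost ≥ 523. Minimum total cost: 498.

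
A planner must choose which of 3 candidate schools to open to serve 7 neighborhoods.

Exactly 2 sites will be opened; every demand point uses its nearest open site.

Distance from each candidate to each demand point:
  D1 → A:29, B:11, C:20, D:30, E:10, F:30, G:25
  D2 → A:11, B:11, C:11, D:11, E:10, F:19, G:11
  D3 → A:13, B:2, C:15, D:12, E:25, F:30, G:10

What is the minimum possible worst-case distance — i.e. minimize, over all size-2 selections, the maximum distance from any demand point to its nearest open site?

19

Open {D1, D2}.
  Farthest demand point is F at distance 19 (to D2); all others are ≤ 19.
With {D2, D3} the worst case is 19.
With {D1, D3} the worst case is 30.
No size-2 selection achieves below 19.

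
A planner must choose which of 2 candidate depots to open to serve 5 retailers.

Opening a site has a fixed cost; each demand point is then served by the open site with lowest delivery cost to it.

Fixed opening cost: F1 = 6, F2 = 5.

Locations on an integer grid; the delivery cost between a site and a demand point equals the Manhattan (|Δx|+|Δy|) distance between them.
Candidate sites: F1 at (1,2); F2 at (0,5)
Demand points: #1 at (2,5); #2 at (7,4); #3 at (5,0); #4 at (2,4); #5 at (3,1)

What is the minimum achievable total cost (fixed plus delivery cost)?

30

Open {F1}: assign each demand point to its cheapest open site.
  #1→F1 4, #2→F1 8, #3→F1 6, #4→F1 3, #5→F1 3
  delivery cost 24, fixed 6 → total 30.
Compare {F1, F2}: delivery cost 22 + fixed 11 = 33.
Compare {F2}: delivery cost 30 + fixed 5 = 35.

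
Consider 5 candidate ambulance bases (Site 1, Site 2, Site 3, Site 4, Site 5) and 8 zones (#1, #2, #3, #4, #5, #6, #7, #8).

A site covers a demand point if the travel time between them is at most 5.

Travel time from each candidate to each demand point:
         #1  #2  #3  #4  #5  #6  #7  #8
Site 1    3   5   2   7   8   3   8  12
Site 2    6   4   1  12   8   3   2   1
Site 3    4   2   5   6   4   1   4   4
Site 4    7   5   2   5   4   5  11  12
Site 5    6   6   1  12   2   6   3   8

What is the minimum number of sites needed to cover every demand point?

Coverage sets (demand points within 5 of each site):
  Site 1: {#1, #2, #3, #6}
  Site 2: {#2, #3, #6, #7, #8}
  Site 3: {#1, #2, #3, #5, #6, #7, #8}
  Site 4: {#2, #3, #4, #5, #6}
  Site 5: {#3, #5, #7}
No single site covers all 8 demand points.
But {Site 3, Site 4} covers everything, so the minimum is 2.

2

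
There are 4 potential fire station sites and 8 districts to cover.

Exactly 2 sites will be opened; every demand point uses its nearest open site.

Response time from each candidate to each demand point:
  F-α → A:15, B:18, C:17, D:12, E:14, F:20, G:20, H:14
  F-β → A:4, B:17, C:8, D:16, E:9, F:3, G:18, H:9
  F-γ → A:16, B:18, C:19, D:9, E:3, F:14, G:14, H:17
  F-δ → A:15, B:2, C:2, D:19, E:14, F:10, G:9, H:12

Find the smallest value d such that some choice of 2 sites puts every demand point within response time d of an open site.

15

Open {F-α, F-δ}.
  Farthest demand point is A at response time 15 (to F-α); all others are ≤ 15.
With {F-γ, F-δ} the worst case is 15.
With {F-β, F-δ} the worst case is 16.
No size-2 selection achieves below 15.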